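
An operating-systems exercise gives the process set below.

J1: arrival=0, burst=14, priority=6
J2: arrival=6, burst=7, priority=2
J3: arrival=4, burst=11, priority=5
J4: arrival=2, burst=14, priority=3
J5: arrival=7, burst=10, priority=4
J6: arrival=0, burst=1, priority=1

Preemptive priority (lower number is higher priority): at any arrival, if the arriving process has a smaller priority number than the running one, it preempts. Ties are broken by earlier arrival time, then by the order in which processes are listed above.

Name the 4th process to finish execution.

J5

Schedule: | J6 0-1 | J1 1-2 | J4 2-6 | J2 6-13 | J4 13-23 | J5 23-33 | J3 33-44 | J1 44-57 |
Completion: J1=57  J2=13  J3=44  J4=23  J5=33  J6=1
Turnaround (C−A): J1=57  J2=7  J3=40  J4=21  J5=26  J6=1
Finish order: J6 → J2 → J4 → J5 → J3 → J1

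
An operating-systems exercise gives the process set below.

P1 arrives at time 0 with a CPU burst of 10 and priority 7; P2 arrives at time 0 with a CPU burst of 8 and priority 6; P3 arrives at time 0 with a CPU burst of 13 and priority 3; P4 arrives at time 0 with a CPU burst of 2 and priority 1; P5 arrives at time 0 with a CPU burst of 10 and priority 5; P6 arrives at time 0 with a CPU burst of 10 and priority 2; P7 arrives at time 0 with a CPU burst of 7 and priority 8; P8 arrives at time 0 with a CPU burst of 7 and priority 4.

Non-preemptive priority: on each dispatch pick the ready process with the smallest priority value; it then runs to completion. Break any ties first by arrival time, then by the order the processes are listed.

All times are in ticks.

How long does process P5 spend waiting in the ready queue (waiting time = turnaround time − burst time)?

Schedule: | P4 0-2 | P6 2-12 | P3 12-25 | P8 25-32 | P5 32-42 | P2 42-50 | P1 50-60 | P7 60-67 |
Completion: P1=60  P2=50  P3=25  P4=2  P5=42  P6=12  P7=67  P8=32
Turnaround (C−A): P1=60  P2=50  P3=25  P4=2  P5=42  P6=12  P7=67  P8=32
Waiting(P5) = turnaround − burst = 42 − 10 = 32

32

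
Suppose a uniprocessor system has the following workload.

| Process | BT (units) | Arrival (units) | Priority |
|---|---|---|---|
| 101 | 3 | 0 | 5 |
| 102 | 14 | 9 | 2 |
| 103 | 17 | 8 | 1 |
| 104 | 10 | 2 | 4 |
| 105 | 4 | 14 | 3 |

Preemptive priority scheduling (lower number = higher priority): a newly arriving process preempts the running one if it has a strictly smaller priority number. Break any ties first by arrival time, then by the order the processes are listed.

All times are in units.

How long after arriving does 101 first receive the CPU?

0

Timeline: | 101 0-2 | 104 2-8 | 103 8-25 | 102 25-39 | 105 39-43 | 104 43-47 | 101 47-48 |
Completion: 101=48  102=39  103=25  104=47  105=43
Response(101) = first start − arrival = 0 − 0 = 0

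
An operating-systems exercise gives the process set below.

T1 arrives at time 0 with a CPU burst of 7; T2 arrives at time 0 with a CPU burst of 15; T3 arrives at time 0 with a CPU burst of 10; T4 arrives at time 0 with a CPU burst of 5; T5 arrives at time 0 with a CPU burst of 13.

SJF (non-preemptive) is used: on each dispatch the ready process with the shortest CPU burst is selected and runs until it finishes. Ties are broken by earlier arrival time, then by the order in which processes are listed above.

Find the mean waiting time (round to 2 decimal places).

14.80

Timeline: | T4 0-5 | T1 5-12 | T3 12-22 | T5 22-35 | T2 35-50 |
Completion: T1=12  T2=50  T3=22  T4=5  T5=35
Waiting times: T1=5, T2=35, T3=12, T4=0, T5=22
Average waiting = (5+35+12+0+22) / 5 = 74/5 = 14.80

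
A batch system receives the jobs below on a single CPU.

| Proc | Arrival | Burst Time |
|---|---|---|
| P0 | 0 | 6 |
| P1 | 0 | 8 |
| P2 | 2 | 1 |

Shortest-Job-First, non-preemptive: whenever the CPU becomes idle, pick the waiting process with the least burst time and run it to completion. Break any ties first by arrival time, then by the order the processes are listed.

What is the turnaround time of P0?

6

Timeline: | P0 0-6 | P2 6-7 | P1 7-15 |
Completion: P0=6  P1=15  P2=7
Turnaround(P0) = completion − arrival = 6 − 0 = 6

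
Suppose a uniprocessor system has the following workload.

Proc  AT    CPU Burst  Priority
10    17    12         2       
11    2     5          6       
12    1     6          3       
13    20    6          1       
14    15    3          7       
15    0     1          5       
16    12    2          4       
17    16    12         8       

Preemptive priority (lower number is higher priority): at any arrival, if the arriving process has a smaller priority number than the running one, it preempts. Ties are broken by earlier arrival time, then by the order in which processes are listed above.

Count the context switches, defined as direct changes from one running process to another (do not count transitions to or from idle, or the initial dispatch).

Gantt: | 15 0-1 | 12 1-7 | 11 7-12 | 16 12-14 | idle 14-15 | 14 15-17 | 10 17-20 | 13 20-26 | 10 26-35 | 14 35-36 | 17 36-48 |
Completion: 10=35  11=12  12=7  13=26  14=36  15=1  16=14  17=48
Turnaround (C−A): 10=18  11=10  12=6  13=6  14=21  15=1  16=2  17=32

8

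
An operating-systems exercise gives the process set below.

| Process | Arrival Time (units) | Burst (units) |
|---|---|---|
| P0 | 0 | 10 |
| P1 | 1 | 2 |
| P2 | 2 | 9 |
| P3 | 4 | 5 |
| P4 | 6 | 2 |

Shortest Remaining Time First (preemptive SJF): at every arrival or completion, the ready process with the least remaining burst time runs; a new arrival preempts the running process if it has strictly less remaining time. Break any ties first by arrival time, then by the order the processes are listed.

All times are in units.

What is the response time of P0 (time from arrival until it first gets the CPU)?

Timeline: | P0 0-1 | P1 1-3 | P0 3-4 | P3 4-6 | P4 6-8 | P3 8-11 | P0 11-19 | P2 19-28 |
Completion: P0=19  P1=3  P2=28  P3=11  P4=8
Turnaround (C−A): P0=19  P1=2  P2=26  P3=7  P4=2
Response(P0) = first start − arrival = 0 − 0 = 0

0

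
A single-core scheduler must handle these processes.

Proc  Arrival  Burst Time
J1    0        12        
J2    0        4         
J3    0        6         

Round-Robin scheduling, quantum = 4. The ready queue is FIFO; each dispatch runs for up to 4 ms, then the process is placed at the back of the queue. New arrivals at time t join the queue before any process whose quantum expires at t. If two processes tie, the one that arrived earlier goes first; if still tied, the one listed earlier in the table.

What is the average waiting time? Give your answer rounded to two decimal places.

8.67

Timeline: | J1 0-4 | J2 4-8 | J3 8-12 | J1 12-16 | J3 16-18 | J1 18-22 |
Completion: J1=22  J2=8  J3=18
Waiting times: J1=10, J2=4, J3=12
Average waiting = (10+4+12) / 3 = 26/3 = 8.67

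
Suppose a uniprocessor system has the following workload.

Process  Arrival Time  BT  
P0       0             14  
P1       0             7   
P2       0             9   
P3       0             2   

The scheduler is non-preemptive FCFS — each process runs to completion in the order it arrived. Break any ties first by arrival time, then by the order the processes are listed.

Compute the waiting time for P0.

Schedule: | P0 0-14 | P1 14-21 | P2 21-30 | P3 30-32 |
Completion: P0=14  P1=21  P2=30  P3=32
Waiting(P0) = turnaround − burst = 14 − 14 = 0

0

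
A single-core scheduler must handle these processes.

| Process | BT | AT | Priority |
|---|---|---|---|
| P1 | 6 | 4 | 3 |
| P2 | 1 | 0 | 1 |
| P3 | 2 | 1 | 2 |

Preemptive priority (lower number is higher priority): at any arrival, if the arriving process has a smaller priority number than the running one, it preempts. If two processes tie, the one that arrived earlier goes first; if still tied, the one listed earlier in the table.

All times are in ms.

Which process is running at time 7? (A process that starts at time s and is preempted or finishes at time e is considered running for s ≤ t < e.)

Timeline: | P2 0-1 | P3 1-3 | idle 3-4 | P1 4-10 |
Completion: P1=10  P2=1  P3=3
Turnaround (C−A): P1=6  P2=1  P3=2

P1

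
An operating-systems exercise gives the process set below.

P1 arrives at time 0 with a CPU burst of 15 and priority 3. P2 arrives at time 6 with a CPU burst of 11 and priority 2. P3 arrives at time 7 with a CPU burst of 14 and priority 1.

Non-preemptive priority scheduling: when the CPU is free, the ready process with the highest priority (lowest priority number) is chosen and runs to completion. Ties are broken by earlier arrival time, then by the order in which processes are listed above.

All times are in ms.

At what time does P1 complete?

Schedule: | P1 0-15 | P3 15-29 | P2 29-40 |
Completion: P1=15  P2=40  P3=29
Turnaround (C−A): P1=15  P2=34  P3=22

15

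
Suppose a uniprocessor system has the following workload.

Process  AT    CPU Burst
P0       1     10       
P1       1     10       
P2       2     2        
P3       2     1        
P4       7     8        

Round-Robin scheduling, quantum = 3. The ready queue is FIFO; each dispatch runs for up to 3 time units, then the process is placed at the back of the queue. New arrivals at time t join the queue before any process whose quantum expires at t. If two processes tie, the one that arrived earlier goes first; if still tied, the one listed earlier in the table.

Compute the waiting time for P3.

7

Timeline: | idle 0-1 | P0 1-4 | P1 4-7 | P2 7-9 | P3 9-10 | P0 10-13 | P4 13-16 | P1 16-19 | P0 19-22 | P4 22-25 | P1 25-28 | P0 28-29 | P4 29-31 | P1 31-32 |
Completion: P0=29  P1=32  P2=9  P3=10  P4=31
Waiting(P3) = turnaround − burst = 8 − 1 = 7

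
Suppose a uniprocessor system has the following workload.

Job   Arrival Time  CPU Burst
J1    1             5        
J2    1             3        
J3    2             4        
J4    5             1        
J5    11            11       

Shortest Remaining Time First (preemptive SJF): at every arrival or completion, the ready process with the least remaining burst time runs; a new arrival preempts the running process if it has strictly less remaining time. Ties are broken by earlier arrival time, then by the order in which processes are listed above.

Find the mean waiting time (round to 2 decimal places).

Timeline: | idle 0-1 | J2 1-4 | J3 4-5 | J4 5-6 | J3 6-9 | J1 9-14 | J5 14-25 |
Completion: J1=14  J2=4  J3=9  J4=6  J5=25
Waiting times: J1=8, J2=0, J3=3, J4=0, J5=3
Average waiting = (8+0+3+0+3) / 5 = 14/5 = 2.80

2.80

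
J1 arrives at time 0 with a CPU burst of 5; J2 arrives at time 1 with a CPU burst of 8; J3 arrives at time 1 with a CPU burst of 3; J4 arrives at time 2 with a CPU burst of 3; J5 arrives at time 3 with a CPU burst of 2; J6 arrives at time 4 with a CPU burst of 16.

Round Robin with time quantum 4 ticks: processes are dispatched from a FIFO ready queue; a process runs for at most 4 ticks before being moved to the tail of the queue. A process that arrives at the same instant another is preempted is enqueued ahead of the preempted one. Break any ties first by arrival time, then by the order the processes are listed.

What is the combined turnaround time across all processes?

Gantt: | J1 0-4 | J2 4-8 | J3 8-11 | J4 11-14 | J5 14-16 | J6 16-20 | J1 20-21 | J2 21-25 | J6 25-37 |
Completion: J1=21  J2=25  J3=11  J4=14  J5=16  J6=37
Turnaround = completion − arrival: J1=21, J2=24, J3=10, J4=12, J5=13, J6=33
Total turnaround = 21 + 24 + 10 + 12 + 13 + 33 = 113

113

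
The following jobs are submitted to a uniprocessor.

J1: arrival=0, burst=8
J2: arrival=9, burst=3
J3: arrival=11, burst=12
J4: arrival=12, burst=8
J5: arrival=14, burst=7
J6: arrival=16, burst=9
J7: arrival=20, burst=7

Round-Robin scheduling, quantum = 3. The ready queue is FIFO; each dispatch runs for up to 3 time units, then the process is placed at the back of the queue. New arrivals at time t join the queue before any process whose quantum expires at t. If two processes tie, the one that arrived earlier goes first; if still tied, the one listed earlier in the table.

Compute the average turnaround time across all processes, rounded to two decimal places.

27.14

Gantt: | J1 0-8 | idle 8-9 | J2 9-12 | J3 12-15 | J4 15-18 | J5 18-21 | J3 21-24 | J6 24-27 | J4 27-30 | J7 30-33 | J5 33-36 | J3 36-39 | J6 39-42 | J4 42-44 | J7 44-47 | J5 47-48 | J3 48-51 | J6 51-54 | J7 54-55 |
Completion: J1=8  J2=12  J3=51  J4=44  J5=48  J6=54  J7=55
Turnaround times: J1=8, J2=3, J3=40, J4=32, J5=34, J6=38, J7=35
Average turnaround = (8+3+40+32+34+38+35) / 7 = 190/7 = 27.14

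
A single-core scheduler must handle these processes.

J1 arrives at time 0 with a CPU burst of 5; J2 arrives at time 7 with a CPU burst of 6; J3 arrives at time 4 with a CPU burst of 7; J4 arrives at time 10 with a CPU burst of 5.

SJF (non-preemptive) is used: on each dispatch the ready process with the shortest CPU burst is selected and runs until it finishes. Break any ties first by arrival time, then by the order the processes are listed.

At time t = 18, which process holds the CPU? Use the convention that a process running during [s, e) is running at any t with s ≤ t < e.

Schedule: | J1 0-5 | J3 5-12 | J4 12-17 | J2 17-23 |
Completion: J1=5  J2=23  J3=12  J4=17
Turnaround (C−A): J1=5  J2=16  J3=8  J4=7

J2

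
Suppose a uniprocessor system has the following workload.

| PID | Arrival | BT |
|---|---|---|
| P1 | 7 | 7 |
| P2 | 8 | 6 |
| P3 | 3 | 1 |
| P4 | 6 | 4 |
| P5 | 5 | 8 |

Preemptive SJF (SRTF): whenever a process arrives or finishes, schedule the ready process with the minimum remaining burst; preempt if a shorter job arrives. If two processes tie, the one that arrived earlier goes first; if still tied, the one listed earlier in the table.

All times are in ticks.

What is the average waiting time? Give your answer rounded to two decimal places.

Gantt: | idle 0-3 | P3 3-4 | idle 4-5 | P5 5-6 | P4 6-10 | P2 10-16 | P5 16-23 | P1 23-30 |
Completion: P1=30  P2=16  P3=4  P4=10  P5=23
Turnaround (C−A): P1=23  P2=8  P3=1  P4=4  P5=18
Waiting times: P1=16, P2=2, P3=0, P4=0, P5=10
Average waiting = (16+2+0+0+10) / 5 = 28/5 = 5.60

5.60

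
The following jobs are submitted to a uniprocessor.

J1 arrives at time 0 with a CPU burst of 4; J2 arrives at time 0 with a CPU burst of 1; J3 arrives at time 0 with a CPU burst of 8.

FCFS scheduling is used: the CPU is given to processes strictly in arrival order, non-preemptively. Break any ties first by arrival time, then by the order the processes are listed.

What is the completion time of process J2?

5

Timeline: | J1 0-4 | J2 4-5 | J3 5-13 |
Completion: J1=4  J2=5  J3=13
Turnaround (C−A): J1=4  J2=5  J3=13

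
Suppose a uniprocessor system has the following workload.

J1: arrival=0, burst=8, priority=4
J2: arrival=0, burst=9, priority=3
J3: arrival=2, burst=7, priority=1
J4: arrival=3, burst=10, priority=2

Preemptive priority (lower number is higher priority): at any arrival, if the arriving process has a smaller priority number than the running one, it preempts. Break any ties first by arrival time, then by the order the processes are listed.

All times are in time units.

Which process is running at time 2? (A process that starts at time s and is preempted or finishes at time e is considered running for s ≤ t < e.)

J3

Timeline: | J2 0-2 | J3 2-9 | J4 9-19 | J2 19-26 | J1 26-34 |
Completion: J1=34  J2=26  J3=9  J4=19
Turnaround (C−A): J1=34  J2=26  J3=7  J4=16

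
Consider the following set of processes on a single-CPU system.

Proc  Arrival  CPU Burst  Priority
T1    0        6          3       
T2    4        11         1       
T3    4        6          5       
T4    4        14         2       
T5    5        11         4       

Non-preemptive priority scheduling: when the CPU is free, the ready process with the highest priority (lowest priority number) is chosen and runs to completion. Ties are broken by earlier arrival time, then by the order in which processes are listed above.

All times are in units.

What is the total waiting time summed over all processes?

79

Schedule: | T1 0-6 | T2 6-17 | T4 17-31 | T5 31-42 | T3 42-48 |
Completion: T1=6  T2=17  T3=48  T4=31  T5=42
Turnaround (C−A): T1=6  T2=13  T3=44  T4=27  T5=37
Waiting = turnaround − burst: T1=0, T2=2, T3=38, T4=13, T5=26
Total waiting = 0 + 2 + 38 + 13 + 26 = 79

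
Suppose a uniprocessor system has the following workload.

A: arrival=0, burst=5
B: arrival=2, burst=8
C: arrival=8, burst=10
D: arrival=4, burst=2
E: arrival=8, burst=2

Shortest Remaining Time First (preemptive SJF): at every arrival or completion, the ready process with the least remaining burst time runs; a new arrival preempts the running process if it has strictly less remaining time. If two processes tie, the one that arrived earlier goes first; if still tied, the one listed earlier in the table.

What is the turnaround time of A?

5

Gantt: | A 0-5 | D 5-7 | B 7-8 | E 8-10 | B 10-17 | C 17-27 |
Completion: A=5  B=17  C=27  D=7  E=10
Turnaround (C−A): A=5  B=15  C=19  D=3  E=2
Turnaround(A) = completion − arrival = 5 − 0 = 5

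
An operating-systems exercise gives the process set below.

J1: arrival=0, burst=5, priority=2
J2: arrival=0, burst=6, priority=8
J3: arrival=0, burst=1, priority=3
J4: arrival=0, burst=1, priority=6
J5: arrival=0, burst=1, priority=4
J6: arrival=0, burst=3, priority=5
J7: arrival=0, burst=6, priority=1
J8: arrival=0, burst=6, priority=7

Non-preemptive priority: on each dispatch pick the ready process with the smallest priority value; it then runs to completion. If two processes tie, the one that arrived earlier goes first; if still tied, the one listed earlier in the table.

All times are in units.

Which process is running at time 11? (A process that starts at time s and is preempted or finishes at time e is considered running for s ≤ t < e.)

J3

Timeline: | J7 0-6 | J1 6-11 | J3 11-12 | J5 12-13 | J6 13-16 | J4 16-17 | J8 17-23 | J2 23-29 |
Completion: J1=11  J2=29  J3=12  J4=17  J5=13  J6=16  J7=6  J8=23
Turnaround (C−A): J1=11  J2=29  J3=12  J4=17  J5=13  J6=16  J7=6  J8=23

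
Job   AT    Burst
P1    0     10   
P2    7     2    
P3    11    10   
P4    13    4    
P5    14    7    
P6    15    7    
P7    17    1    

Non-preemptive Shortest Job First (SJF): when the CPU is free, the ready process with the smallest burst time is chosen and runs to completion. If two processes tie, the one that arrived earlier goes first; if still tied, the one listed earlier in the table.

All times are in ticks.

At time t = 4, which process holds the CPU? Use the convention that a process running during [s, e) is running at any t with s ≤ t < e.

P1

Schedule: | P1 0-10 | P2 10-12 | P3 12-22 | P7 22-23 | P4 23-27 | P5 27-34 | P6 34-41 |
Completion: P1=10  P2=12  P3=22  P4=27  P5=34  P6=41  P7=23
Turnaround (C−A): P1=10  P2=5  P3=11  P4=14  P5=20  P6=26  P7=6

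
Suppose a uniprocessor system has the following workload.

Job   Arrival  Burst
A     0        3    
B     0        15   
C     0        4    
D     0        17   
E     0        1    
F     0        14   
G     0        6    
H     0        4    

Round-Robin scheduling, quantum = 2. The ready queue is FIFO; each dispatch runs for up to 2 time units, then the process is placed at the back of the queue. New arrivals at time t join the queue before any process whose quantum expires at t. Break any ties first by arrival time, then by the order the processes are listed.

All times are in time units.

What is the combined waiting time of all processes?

230

Timeline: | A 0-2 | B 2-4 | C 4-6 | D 6-8 | E 8-9 | F 9-11 | G 11-13 | H 13-15 | A 15-16 | B 16-18 | C 18-20 | D 20-22 | F 22-24 | G 24-26 | H 26-28 | B 28-30 | D 30-32 | F 32-34 | G 34-36 | B 36-38 | D 38-40 | F 40-42 | B 42-44 | D 44-46 | F 46-48 | B 48-50 | D 50-52 | F 52-54 | B 54-56 | D 56-58 | F 58-60 | B 60-61 | D 61-64 |
Completion: A=16  B=61  C=20  D=64  E=9  F=60  G=36  H=28
Turnaround (C−A): A=16  B=61  C=20  D=64  E=9  F=60  G=36  H=28
Waiting = turnaround − burst: A=13, B=46, C=16, D=47, E=8, F=46, G=30, H=24
Total waiting = 13 + 46 + 16 + 47 + 8 + 46 + 30 + 24 = 230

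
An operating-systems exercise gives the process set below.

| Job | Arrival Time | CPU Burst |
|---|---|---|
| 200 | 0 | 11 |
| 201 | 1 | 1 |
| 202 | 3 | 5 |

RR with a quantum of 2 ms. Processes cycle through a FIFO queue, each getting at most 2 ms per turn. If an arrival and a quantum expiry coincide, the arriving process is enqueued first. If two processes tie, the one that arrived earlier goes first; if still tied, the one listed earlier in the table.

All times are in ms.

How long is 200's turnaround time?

Gantt: | 200 0-2 | 201 2-3 | 200 3-5 | 202 5-7 | 200 7-9 | 202 9-11 | 200 11-13 | 202 13-14 | 200 14-17 |
Completion: 200=17  201=3  202=14
Turnaround (C−A): 200=17  201=2  202=11
Turnaround(200) = completion − arrival = 17 − 0 = 17

17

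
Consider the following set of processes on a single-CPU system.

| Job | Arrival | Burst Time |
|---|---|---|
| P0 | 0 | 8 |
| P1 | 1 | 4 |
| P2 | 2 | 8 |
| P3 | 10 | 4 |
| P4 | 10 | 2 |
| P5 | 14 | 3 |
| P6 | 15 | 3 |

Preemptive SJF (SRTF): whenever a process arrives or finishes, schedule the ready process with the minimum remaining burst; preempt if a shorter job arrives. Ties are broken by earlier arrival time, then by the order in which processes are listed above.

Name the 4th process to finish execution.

P5

Timeline: | P0 0-1 | P1 1-5 | P0 5-12 | P4 12-14 | P5 14-17 | P6 17-20 | P3 20-24 | P2 24-32 |
Completion: P0=12  P1=5  P2=32  P3=24  P4=14  P5=17  P6=20
Turnaround (C−A): P0=12  P1=4  P2=30  P3=14  P4=4  P5=3  P6=5
Finish order: P1 → P0 → P4 → P5 → P6 → P3 → P2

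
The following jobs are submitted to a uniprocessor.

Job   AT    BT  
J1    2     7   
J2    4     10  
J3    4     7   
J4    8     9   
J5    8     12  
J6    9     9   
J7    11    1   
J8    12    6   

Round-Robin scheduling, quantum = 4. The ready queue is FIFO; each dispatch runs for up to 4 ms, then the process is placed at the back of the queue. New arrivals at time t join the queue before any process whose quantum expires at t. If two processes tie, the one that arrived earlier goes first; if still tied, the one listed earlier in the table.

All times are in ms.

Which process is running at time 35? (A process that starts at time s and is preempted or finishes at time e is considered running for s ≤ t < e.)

Gantt: | idle 0-2 | J1 2-6 | J2 6-10 | J3 10-14 | J1 14-17 | J4 17-21 | J5 21-25 | J6 25-29 | J2 29-33 | J7 33-34 | J8 34-38 | J3 38-41 | J4 41-45 | J5 45-49 | J6 49-53 | J2 53-55 | J8 55-57 | J4 57-58 | J5 58-62 | J6 62-63 |
Completion: J1=17  J2=55  J3=41  J4=58  J5=62  J6=63  J7=34  J8=57
Turnaround (C−A): J1=15  J2=51  J3=37  J4=50  J5=54  J6=54  J7=23  J8=45

J8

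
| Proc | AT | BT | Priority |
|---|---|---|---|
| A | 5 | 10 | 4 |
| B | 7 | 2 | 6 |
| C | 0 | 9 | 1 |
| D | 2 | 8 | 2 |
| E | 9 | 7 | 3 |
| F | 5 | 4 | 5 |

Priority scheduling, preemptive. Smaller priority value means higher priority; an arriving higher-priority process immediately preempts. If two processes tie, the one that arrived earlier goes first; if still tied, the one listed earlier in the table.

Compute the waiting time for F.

Timeline: | C 0-9 | D 9-17 | E 17-24 | A 24-34 | F 34-38 | B 38-40 |
Completion: A=34  B=40  C=9  D=17  E=24  F=38
Waiting(F) = turnaround − burst = 33 − 4 = 29

29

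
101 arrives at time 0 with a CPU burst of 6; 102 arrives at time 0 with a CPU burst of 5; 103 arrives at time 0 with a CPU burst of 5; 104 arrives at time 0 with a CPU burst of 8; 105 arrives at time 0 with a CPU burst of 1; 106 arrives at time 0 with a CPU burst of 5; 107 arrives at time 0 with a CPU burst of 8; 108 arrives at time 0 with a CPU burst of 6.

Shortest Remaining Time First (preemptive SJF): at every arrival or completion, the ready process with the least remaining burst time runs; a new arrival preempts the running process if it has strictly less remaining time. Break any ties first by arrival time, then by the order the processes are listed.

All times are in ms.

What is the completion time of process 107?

44

Timeline: | 105 0-1 | 102 1-6 | 103 6-11 | 106 11-16 | 101 16-22 | 108 22-28 | 104 28-36 | 107 36-44 |
Completion: 101=22  102=6  103=11  104=36  105=1  106=16  107=44  108=28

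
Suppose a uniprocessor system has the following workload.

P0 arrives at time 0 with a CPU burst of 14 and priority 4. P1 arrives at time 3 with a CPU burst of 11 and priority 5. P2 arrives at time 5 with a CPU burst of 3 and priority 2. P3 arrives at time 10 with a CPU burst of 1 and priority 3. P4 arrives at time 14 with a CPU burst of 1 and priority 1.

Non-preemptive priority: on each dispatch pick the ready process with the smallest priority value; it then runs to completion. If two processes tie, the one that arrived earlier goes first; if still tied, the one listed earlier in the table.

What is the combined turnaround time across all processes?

64

Timeline: | P0 0-14 | P4 14-15 | P2 15-18 | P3 18-19 | P1 19-30 |
Completion: P0=14  P1=30  P2=18  P3=19  P4=15
Turnaround = completion − arrival: P0=14, P1=27, P2=13, P3=9, P4=1
Total turnaround = 14 + 27 + 13 + 9 + 1 = 64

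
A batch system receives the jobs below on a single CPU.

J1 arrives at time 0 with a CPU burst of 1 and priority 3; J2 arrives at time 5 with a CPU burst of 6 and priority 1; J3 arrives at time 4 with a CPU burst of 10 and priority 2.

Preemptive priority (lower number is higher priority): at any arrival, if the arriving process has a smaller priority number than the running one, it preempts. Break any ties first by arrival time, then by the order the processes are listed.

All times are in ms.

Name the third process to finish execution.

Timeline: | J1 0-1 | idle 1-4 | J3 4-5 | J2 5-11 | J3 11-20 |
Completion: J1=1  J2=11  J3=20
Finish order: J1 → J2 → J3

J3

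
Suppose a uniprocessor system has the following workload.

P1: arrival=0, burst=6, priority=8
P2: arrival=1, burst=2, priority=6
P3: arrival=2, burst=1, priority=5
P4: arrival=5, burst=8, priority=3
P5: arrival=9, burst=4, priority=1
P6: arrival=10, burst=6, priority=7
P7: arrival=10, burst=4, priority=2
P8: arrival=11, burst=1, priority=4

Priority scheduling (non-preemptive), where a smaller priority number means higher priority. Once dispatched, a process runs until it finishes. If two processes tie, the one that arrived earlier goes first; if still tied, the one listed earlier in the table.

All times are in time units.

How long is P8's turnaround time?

Schedule: | P1 0-6 | P4 6-14 | P5 14-18 | P7 18-22 | P8 22-23 | P3 23-24 | P2 24-26 | P6 26-32 |
Completion: P1=6  P2=26  P3=24  P4=14  P5=18  P6=32  P7=22  P8=23
Turnaround (C−A): P1=6  P2=25  P3=22  P4=9  P5=9  P6=22  P7=12  P8=12
Turnaround(P8) = completion − arrival = 23 − 11 = 12

12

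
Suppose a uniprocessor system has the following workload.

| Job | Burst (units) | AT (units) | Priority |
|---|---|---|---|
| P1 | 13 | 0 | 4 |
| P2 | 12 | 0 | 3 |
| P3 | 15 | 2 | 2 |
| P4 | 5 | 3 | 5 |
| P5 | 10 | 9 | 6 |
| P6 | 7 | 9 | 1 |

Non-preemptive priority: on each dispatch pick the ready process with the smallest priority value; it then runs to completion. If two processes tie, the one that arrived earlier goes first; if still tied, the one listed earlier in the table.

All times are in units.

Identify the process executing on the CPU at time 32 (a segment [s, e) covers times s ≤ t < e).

P3

Timeline: | P2 0-12 | P6 12-19 | P3 19-34 | P1 34-47 | P4 47-52 | P5 52-62 |
Completion: P1=47  P2=12  P3=34  P4=52  P5=62  P6=19
Turnaround (C−A): P1=47  P2=12  P3=32  P4=49  P5=53  P6=10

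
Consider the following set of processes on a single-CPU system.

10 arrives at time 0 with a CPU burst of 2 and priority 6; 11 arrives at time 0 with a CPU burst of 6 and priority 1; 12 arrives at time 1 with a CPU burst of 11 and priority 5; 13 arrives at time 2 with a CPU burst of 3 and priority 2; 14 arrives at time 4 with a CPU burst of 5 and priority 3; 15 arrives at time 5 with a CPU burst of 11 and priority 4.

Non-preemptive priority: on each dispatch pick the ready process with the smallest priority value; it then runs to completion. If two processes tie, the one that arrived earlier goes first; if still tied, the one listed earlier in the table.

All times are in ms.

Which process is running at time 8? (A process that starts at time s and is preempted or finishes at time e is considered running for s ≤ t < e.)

Schedule: | 11 0-6 | 13 6-9 | 14 9-14 | 15 14-25 | 12 25-36 | 10 36-38 |
Completion: 10=38  11=6  12=36  13=9  14=14  15=25
Turnaround (C−A): 10=38  11=6  12=35  13=7  14=10  15=20

13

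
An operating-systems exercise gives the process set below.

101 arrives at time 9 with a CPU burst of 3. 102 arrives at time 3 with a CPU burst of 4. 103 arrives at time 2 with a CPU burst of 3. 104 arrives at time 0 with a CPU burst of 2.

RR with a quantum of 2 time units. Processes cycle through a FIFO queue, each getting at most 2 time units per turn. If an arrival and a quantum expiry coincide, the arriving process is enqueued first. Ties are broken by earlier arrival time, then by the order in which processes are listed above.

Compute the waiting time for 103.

Timeline: | 104 0-2 | 103 2-4 | 102 4-6 | 103 6-7 | 102 7-9 | 101 9-12 |
Completion: 101=12  102=9  103=7  104=2
Turnaround (C−A): 101=3  102=6  103=5  104=2
Waiting(103) = turnaround − burst = 5 − 3 = 2

2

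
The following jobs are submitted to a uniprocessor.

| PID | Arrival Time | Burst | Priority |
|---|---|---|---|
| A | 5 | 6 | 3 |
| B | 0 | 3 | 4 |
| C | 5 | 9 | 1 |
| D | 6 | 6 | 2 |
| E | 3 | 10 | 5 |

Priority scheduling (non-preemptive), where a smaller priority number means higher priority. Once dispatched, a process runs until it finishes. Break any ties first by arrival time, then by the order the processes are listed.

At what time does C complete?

Schedule: | B 0-3 | E 3-13 | C 13-22 | D 22-28 | A 28-34 |
Completion: A=34  B=3  C=22  D=28  E=13
Turnaround (C−A): A=29  B=3  C=17  D=22  E=10

22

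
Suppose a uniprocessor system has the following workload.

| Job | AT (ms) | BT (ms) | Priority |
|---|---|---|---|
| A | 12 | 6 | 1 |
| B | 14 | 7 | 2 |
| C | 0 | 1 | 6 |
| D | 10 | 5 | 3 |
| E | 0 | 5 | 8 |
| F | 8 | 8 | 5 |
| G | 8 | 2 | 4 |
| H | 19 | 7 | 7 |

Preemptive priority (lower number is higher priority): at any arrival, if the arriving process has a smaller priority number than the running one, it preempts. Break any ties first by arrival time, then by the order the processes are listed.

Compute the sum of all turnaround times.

96

Timeline: | C 0-1 | E 1-6 | idle 6-8 | G 8-10 | D 10-12 | A 12-18 | B 18-25 | D 25-28 | F 28-36 | H 36-43 |
Completion: A=18  B=25  C=1  D=28  E=6  F=36  G=10  H=43
Turnaround = completion − arrival: A=6, B=11, C=1, D=18, E=6, F=28, G=2, H=24
Total turnaround = 6 + 11 + 1 + 18 + 6 + 28 + 2 + 24 = 96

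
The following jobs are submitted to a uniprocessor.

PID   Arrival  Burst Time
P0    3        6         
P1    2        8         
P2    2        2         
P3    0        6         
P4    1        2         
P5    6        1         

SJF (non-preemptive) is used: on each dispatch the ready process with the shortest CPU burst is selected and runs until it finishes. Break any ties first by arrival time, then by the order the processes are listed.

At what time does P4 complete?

9

Timeline: | P3 0-6 | P5 6-7 | P4 7-9 | P2 9-11 | P0 11-17 | P1 17-25 |
Completion: P0=17  P1=25  P2=11  P3=6  P4=9  P5=7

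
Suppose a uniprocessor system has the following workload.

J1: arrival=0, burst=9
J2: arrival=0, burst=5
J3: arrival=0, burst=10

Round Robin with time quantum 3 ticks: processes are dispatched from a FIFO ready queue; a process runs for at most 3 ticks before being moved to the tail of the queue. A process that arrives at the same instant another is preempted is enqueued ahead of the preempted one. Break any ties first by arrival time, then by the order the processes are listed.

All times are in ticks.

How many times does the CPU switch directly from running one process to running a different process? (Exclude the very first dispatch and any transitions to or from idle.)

7

Gantt: | J1 0-3 | J2 3-6 | J3 6-9 | J1 9-12 | J2 12-14 | J3 14-17 | J1 17-20 | J3 20-24 |
Completion: J1=20  J2=14  J3=24
Turnaround (C−A): J1=20  J2=14  J3=24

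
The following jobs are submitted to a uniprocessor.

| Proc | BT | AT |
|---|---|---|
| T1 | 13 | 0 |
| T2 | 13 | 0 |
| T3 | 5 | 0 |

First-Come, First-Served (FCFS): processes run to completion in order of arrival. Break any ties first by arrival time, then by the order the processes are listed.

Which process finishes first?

Gantt: | T1 0-13 | T2 13-26 | T3 26-31 |
Completion: T1=13  T2=26  T3=31
Finish order: T1 → T2 → T3

T1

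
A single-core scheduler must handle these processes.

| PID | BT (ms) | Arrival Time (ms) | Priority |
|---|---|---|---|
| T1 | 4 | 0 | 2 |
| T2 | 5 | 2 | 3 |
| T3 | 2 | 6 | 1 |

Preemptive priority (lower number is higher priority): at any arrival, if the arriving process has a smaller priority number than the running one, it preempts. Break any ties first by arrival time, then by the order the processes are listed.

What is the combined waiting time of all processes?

Gantt: | T1 0-4 | T2 4-6 | T3 6-8 | T2 8-11 |
Completion: T1=4  T2=11  T3=8
Turnaround (C−A): T1=4  T2=9  T3=2
Waiting = turnaround − burst: T1=0, T2=4, T3=0
Total waiting = 0 + 4 + 0 = 4

4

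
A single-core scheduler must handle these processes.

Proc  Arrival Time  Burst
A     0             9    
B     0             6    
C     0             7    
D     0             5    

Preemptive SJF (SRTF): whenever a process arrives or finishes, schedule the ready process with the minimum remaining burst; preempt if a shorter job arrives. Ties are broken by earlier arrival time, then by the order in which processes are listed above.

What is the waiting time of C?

11

Gantt: | D 0-5 | B 5-11 | C 11-18 | A 18-27 |
Completion: A=27  B=11  C=18  D=5
Turnaround (C−A): A=27  B=11  C=18  D=5
Waiting(C) = turnaround − burst = 18 − 7 = 11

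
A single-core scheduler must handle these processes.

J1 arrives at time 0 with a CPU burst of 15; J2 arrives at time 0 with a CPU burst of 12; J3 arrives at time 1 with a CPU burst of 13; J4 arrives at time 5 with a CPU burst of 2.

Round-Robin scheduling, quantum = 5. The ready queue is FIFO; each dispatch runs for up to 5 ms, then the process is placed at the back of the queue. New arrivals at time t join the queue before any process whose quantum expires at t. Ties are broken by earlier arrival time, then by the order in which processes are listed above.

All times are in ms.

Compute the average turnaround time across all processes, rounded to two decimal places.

Gantt: | J1 0-5 | J2 5-10 | J3 10-15 | J4 15-17 | J1 17-22 | J2 22-27 | J3 27-32 | J1 32-37 | J2 37-39 | J3 39-42 |
Completion: J1=37  J2=39  J3=42  J4=17
Turnaround (C−A): J1=37  J2=39  J3=41  J4=12
Turnaround times: J1=37, J2=39, J3=41, J4=12
Average turnaround = (37+39+41+12) / 4 = 129/4 = 32.25

32.25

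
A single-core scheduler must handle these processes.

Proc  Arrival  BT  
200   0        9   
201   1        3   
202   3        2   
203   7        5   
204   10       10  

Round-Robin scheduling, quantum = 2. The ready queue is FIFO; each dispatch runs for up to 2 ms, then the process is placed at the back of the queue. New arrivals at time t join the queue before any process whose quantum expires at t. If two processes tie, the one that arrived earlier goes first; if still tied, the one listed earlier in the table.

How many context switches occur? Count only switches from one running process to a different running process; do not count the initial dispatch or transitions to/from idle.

13

Schedule: | 200 0-2 | 201 2-4 | 200 4-6 | 202 6-8 | 201 8-9 | 200 9-11 | 203 11-13 | 204 13-15 | 200 15-17 | 203 17-19 | 204 19-21 | 200 21-22 | 203 22-23 | 204 23-29 |
Completion: 200=22  201=9  202=8  203=23  204=29
Turnaround (C−A): 200=22  201=8  202=5  203=16  204=19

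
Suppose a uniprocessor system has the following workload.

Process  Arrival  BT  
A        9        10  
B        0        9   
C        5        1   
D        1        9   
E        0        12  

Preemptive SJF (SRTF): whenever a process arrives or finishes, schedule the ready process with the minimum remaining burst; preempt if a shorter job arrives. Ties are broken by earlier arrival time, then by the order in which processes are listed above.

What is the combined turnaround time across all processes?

90

Timeline: | B 0-5 | C 5-6 | B 6-10 | D 10-19 | A 19-29 | E 29-41 |
Completion: A=29  B=10  C=6  D=19  E=41
Turnaround = completion − arrival: A=20, B=10, C=1, D=18, E=41
Total turnaround = 20 + 10 + 1 + 18 + 41 = 90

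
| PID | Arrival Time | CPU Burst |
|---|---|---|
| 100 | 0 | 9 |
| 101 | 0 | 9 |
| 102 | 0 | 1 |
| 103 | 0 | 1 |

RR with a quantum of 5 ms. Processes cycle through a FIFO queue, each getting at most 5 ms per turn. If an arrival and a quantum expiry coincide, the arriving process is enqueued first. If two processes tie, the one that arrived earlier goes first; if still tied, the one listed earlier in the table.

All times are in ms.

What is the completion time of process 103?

12

Schedule: | 100 0-5 | 101 5-10 | 102 10-11 | 103 11-12 | 100 12-16 | 101 16-20 |
Completion: 100=16  101=20  102=11  103=12
Turnaround (C−A): 100=16  101=20  102=11  103=12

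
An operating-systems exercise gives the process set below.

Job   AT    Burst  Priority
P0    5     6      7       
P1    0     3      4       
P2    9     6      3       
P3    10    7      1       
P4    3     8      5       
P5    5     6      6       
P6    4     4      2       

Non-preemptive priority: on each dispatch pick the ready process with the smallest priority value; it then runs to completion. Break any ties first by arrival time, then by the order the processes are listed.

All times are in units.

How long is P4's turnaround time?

Timeline: | P1 0-3 | P4 3-11 | P3 11-18 | P6 18-22 | P2 22-28 | P5 28-34 | P0 34-40 |
Completion: P0=40  P1=3  P2=28  P3=18  P4=11  P5=34  P6=22
Turnaround(P4) = completion − arrival = 11 − 3 = 8

8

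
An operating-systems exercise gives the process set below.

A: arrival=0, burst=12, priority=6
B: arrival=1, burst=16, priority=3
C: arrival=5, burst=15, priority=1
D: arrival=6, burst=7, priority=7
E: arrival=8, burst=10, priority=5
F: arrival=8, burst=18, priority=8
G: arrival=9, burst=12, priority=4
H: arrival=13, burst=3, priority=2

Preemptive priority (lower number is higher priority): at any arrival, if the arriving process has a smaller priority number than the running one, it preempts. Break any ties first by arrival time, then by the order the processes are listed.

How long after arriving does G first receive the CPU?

26

Timeline: | A 0-1 | B 1-5 | C 5-20 | H 20-23 | B 23-35 | G 35-47 | E 47-57 | A 57-68 | D 68-75 | F 75-93 |
Completion: A=68  B=35  C=20  D=75  E=57  F=93  G=47  H=23
Turnaround (C−A): A=68  B=34  C=15  D=69  E=49  F=85  G=38  H=10
Response(G) = first start − arrival = 35 − 9 = 26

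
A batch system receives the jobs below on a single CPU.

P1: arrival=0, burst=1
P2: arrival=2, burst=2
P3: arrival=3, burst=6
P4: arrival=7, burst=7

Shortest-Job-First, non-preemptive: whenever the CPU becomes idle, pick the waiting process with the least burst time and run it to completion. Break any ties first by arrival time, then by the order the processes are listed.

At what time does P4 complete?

Timeline: | P1 0-1 | idle 1-2 | P2 2-4 | P3 4-10 | P4 10-17 |
Completion: P1=1  P2=4  P3=10  P4=17
Turnaround (C−A): P1=1  P2=2  P3=7  P4=10

17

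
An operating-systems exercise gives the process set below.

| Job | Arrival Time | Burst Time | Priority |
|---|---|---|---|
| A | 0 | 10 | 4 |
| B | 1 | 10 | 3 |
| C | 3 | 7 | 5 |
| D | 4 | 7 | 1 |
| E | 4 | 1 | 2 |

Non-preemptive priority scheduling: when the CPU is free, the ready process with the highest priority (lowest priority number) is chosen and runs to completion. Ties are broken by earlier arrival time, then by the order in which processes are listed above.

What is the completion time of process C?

35

Gantt: | A 0-10 | D 10-17 | E 17-18 | B 18-28 | C 28-35 |
Completion: A=10  B=28  C=35  D=17  E=18
Turnaround (C−A): A=10  B=27  C=32  D=13  E=14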